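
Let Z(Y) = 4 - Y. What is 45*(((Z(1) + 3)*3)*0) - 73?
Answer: -73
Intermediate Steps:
45*(((Z(1) + 3)*3)*0) - 73 = 45*((((4 - 1*1) + 3)*3)*0) - 73 = 45*((((4 - 1) + 3)*3)*0) - 73 = 45*(((3 + 3)*3)*0) - 73 = 45*((6*3)*0) - 73 = 45*(18*0) - 73 = 45*0 - 73 = 0 - 73 = -73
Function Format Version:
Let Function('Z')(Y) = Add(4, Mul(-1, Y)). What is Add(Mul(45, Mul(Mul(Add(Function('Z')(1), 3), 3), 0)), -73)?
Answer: -73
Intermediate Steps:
Add(Mul(45, Mul(Mul(Add(Function('Z')(1), 3), 3), 0)), -73) = Add(Mul(45, Mul(Mul(Add(Add(4, Mul(-1, 1)), 3), 3), 0)), -73) = Add(Mul(45, Mul(Mul(Add(Add(4, -1), 3), 3), 0)), -73) = Add(Mul(45, Mul(Mul(Add(3, 3), 3), 0)), -73) = Add(Mul(45, Mul(Mul(6, 3), 0)), -73) = Add(Mul(45, Mul(18, 0)), -73) = Add(Mul(45, 0), -73) = Add(0, -73) = -73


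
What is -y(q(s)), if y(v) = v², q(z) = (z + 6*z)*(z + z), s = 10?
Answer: -1960000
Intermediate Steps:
q(z) = 14*z² (q(z) = (7*z)*(2*z) = 14*z²)
-y(q(s)) = -(14*10²)² = -(14*100)² = -1*1400² = -1*1960000 = -1960000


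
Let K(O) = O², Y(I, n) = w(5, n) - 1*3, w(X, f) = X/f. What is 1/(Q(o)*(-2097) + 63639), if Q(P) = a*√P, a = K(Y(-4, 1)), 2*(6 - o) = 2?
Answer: 2357/136967763 + 932*√5/410903289 ≈ 2.2280e-5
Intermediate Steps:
o = 5 (o = 6 - ½*2 = 6 - 1 = 5)
Y(I, n) = -3 + 5/n (Y(I, n) = 5/n - 1*3 = 5/n - 3 = -3 + 5/n)
a = 4 (a = (-3 + 5/1)² = (-3 + 5*1)² = (-3 + 5)² = 2² = 4)
Q(P) = 4*√P
1/(Q(o)*(-2097) + 63639) = 1/((4*√5)*(-2097) + 63639) = 1/(-8388*√5 + 63639) = 1/(63639 - 8388*√5)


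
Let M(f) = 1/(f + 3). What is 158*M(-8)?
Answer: -158/5 ≈ -31.600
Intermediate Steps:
M(f) = 1/(3 + f)
158*M(-8) = 158/(3 - 8) = 158/(-5) = 158*(-⅕) = -158/5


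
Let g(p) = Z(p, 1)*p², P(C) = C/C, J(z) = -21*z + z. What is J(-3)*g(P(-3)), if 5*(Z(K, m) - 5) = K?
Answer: 312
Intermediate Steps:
J(z) = -20*z
P(C) = 1
Z(K, m) = 5 + K/5
g(p) = p²*(5 + p/5) (g(p) = (5 + p/5)*p² = p²*(5 + p/5))
J(-3)*g(P(-3)) = (-20*(-3))*((⅕)*1²*(25 + 1)) = 60*((⅕)*1*26) = 60*(26/5) = 312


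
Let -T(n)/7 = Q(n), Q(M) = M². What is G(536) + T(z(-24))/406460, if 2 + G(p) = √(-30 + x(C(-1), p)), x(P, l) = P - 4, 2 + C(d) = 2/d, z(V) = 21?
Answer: -816007/406460 + I*√38 ≈ -2.0076 + 6.1644*I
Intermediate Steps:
C(d) = -2 + 2/d
T(n) = -7*n²
x(P, l) = -4 + P
G(p) = -2 + I*√38 (G(p) = -2 + √(-30 + (-4 + (-2 + 2/(-1)))) = -2 + √(-30 + (-4 + (-2 + 2*(-1)))) = -2 + √(-30 + (-4 + (-2 - 2))) = -2 + √(-30 + (-4 - 4)) = -2 + √(-30 - 8) = -2 + √(-38) = -2 + I*√38)
G(536) + T(z(-24))/406460 = (-2 + I*√38) - 7*21²/406460 = (-2 + I*√38) - 7*441*(1/406460) = (-2 + I*√38) - 3087*1/406460 = (-2 + I*√38) - 3087/406460 = -816007/406460 + I*√38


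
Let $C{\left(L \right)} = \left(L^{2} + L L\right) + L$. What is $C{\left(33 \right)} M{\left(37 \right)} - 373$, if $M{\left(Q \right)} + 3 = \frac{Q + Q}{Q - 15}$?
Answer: $431$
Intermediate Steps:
$C{\left(L \right)} = L + 2 L^{2}$ ($C{\left(L \right)} = \left(L^{2} + L^{2}\right) + L = 2 L^{2} + L = L + 2 L^{2}$)
$M{\left(Q \right)} = -3 + \frac{2 Q}{-15 + Q}$ ($M{\left(Q \right)} = -3 + \frac{Q + Q}{Q - 15} = -3 + \frac{2 Q}{-15 + Q}$)
$C{\left(33 \right)} M{\left(37 \right)} - 373 = 33 \left(1 + 2 \cdot 33\right) \frac{45 - 37}{-15 + 37} - 373 = 33 \left(1 + 66\right) \frac{45 - 37}{22} - 373 = 33 \cdot 67 \cdot \frac{1}{22} \cdot 8 - 373 = 2211 \cdot \frac{4}{11} - 373 = 804 - 373 = 431$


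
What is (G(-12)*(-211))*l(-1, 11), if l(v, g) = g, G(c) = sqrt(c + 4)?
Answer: -4642*I*sqrt(2) ≈ -6564.8*I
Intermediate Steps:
G(c) = sqrt(4 + c)
(G(-12)*(-211))*l(-1, 11) = (sqrt(4 - 12)*(-211))*11 = (sqrt(-8)*(-211))*11 = ((2*I*sqrt(2))*(-211))*11 = -422*I*sqrt(2)*11 = -4642*I*sqrt(2)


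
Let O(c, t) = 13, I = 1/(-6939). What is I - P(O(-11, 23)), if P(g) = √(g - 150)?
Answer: -1/6939 - I*√137 ≈ -0.00014411 - 11.705*I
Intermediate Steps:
I = -1/6939 ≈ -0.00014411
P(g) = √(-150 + g)
I - P(O(-11, 23)) = -1/6939 - √(-150 + 13) = -1/6939 - √(-137) = -1/6939 - I*√137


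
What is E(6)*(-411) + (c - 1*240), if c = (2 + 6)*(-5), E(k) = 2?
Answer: -1102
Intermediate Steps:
c = -40 (c = 8*(-5) = -40)
E(6)*(-411) + (c - 1*240) = 2*(-411) + (-40 - 1*240) = -822 + (-40 - 240) = -822 - 280 = -1102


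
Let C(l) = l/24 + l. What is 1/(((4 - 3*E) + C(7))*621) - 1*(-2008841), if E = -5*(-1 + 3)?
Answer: 412087616225/205137 ≈ 2.0088e+6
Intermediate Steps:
E = -10 (E = -5*2 = -10)
C(l) = 25*l/24 (C(l) = l/24 + l = 25*l/24)
1/(((4 - 3*E) + C(7))*621) - 1*(-2008841) = 1/(((4 - 3*(-10)) + (25/24)*7)*621) - 1*(-2008841) = 1/(((4 + 30) + 175/24)*621) + 2008841 = 1/((34 + 175/24)*621) + 2008841 = 1/((991/24)*621) + 2008841 = 1/(205137/8) + 2008841 = 8/205137 + 2008841 = 412087616225/205137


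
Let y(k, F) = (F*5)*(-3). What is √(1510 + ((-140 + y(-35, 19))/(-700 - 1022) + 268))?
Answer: √5273006802/1722 ≈ 42.169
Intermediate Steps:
y(k, F) = -15*F (y(k, F) = (5*F)*(-3) = -15*F)
√(1510 + ((-140 + y(-35, 19))/(-700 - 1022) + 268)) = √(1510 + ((-140 - 15*19)/(-700 - 1022) + 268)) = √(1510 + ((-140 - 285)/(-1722) + 268)) = √(1510 + (-425*(-1/1722) + 268)) = √(1510 + (425/1722 + 268)) = √(1510 + 461921/1722) = √(3062141/1722) = √5273006802/1722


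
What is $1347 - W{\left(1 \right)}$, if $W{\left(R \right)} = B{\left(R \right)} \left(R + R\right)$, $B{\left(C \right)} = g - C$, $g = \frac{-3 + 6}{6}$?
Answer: $1348$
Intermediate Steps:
$g = \frac{1}{2}$ ($g = 3 \cdot \frac{1}{6} = \frac{1}{2} \approx 0.5$)
$B{\left(C \right)} = \frac{1}{2} - C$
$W{\left(R \right)} = 2 R \left(\frac{1}{2} - R\right)$ ($W{\left(R \right)} = \left(\frac{1}{2} - R\right) \left(R + R\right) = \left(\frac{1}{2} - R\right) 2 R = 2 R \left(\frac{1}{2} - R\right)$)
$1347 - W{\left(1 \right)} = 1347 - 1 \left(1 - 2\right) = 1347 - 1 \left(-1\right) = 1347 - -1 = 1347 + 1 = 1348$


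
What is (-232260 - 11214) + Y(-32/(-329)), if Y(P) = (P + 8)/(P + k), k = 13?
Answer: -1049126802/4309 ≈ -2.4347e+5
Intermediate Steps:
Y(P) = (8 + P)/(13 + P) (Y(P) = (P + 8)/(P + 13) = (8 + P)/(13 + P))
(-232260 - 11214) + Y(-32/(-329)) = (-232260 - 11214) + (8 - 32/(-329))/(13 - 32/(-329)) = -243474 + (8 - 32*(-1/329))/(13 - 32*(-1/329)) = -243474 + (8 + 32/329)/(13 + 32/329) = -243474 + (2664/329)/(4309/329) = -243474 + (329/4309)*(2664/329) = -243474 + 2664/4309 = -1049126802/4309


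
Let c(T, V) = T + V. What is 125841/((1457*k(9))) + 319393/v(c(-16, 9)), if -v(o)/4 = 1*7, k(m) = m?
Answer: -1394892287/122388 ≈ -11397.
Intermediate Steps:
v(o) = -28 (v(o) = -4*7 = -28)
125841/((1457*k(9))) + 319393/v(c(-16, 9)) = 125841/((1457*9)) + 319393/(-28) = 125841/13113 + 319393*(-1/28) = 125841*(1/13113) - 319393/28 = 41947/4371 - 319393/28 = -1394892287/122388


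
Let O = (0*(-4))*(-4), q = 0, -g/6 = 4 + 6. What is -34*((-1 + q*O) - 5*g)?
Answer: -10166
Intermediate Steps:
g = -60 (g = -6*(4 + 6) = -6*10 = -60)
O = 0 (O = 0*(-4) = 0)
-34*((-1 + q*O) - 5*g) = -34*((-1 + 0*0) - 5*(-60)) = -34*((-1 + 0) + 300) = -34*(-1 + 300) = -34*299 = -10166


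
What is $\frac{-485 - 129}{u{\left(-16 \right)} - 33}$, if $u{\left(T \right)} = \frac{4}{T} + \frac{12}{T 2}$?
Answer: $\frac{4912}{269} \approx 18.26$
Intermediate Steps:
$u{\left(T \right)} = \frac{10}{T}$ ($u{\left(T \right)} = \frac{4}{T} + \frac{12}{2 T} = \frac{4}{T} + 12 \frac{1}{2 T} = \frac{4}{T} + \frac{6}{T} = \frac{10}{T}$)
$\frac{-485 - 129}{u{\left(-16 \right)} - 33} = \frac{-485 - 129}{\frac{10}{-16} - 33} = - \frac{614}{10 \left(- \frac{1}{16}\right) - 33} = - \frac{614}{- \frac{5}{8} - 33} = - \frac{614}{- \frac{269}{8}} = \left(-614\right) \left(- \frac{8}{269}\right) = \frac{4912}{269}$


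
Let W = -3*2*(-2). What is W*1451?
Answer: 17412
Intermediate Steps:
W = 12 (W = -6*(-2) = 12)
W*1451 = 12*1451 = 17412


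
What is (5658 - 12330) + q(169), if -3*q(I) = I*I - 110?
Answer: -48467/3 ≈ -16156.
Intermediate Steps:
q(I) = 110/3 - I²/3 (q(I) = -(I*I - 110)/3 = -(I² - 110)/3 = -(-110 + I²)/3 = 110/3 - I²/3)
(5658 - 12330) + q(169) = (5658 - 12330) + (110/3 - ⅓*169²) = -6672 + (110/3 - ⅓*28561) = -6672 + (110/3 - 28561/3) = -6672 - 28451/3 = -48467/3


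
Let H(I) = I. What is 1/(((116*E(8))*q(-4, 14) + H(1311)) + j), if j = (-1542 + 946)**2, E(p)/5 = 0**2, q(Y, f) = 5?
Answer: 1/356527 ≈ 2.8048e-6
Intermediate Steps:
E(p) = 0 (E(p) = 5*0**2 = 5*0 = 0)
j = 355216 (j = (-596)**2 = 355216)
1/(((116*E(8))*q(-4, 14) + H(1311)) + j) = 1/(((116*0)*5 + 1311) + 355216) = 1/((0*5 + 1311) + 355216) = 1/((0 + 1311) + 355216) = 1/(1311 + 355216) = 1/356527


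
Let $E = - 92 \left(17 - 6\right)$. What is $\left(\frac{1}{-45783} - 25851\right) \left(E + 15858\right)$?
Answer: $- \frac{17570780414564}{45783} \approx -3.8378 \cdot 10^{8}$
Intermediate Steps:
$E = -1012$ ($E = \left(-92\right) 11 = -1012$)
$\left(\frac{1}{-45783} - 25851\right) \left(E + 15858\right) = \left(\frac{1}{-45783} - 25851\right) \left(-1012 + 15858\right) = \left(- \frac{1}{45783} - 25851\right) 14846 = \left(- \frac{1183536334}{45783}\right) 14846 = - \frac{17570780414564}{45783}$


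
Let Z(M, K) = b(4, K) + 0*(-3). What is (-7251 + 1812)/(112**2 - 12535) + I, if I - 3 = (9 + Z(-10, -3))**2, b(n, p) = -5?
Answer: -1756/3 ≈ -585.33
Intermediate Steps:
Z(M, K) = -5 (Z(M, K) = -5 + 0*(-3) = -5 + 0 = -5)
I = 19 (I = 3 + (9 - 5)**2 = 3 + 4**2 = 3 + 16 = 19)
(-7251 + 1812)/(112**2 - 12535) + I = (-7251 + 1812)/(112**2 - 12535) + 19 = -5439/(12544 - 12535) + 19 = -5439/9 + 19 = -5439*1/9 + 19 = -1813/3 + 19 = -1756/3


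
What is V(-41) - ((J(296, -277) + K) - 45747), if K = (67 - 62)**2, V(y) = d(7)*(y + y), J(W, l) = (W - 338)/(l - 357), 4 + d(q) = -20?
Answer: 15117709/317 ≈ 47690.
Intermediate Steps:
d(q) = -24 (d(q) = -4 - 20 = -24)
J(W, l) = (-338 + W)/(-357 + l)
V(y) = -48*y (V(y) = -24*(y + y) = -48*y)
K = 25 (K = 5**2 = 25)
V(-41) - ((J(296, -277) + K) - 45747) = -48*(-41) - (((-338 + 296)/(-357 - 277) + 25) - 45747) = 1968 - ((-42/(-634) + 25) - 45747) = 1968 - ((-1/634*(-42) + 25) - 45747) = 1968 - ((21/317 + 25) - 45747) = 1968 - (7946/317 - 45747) = 1968 - 1*(-14493853/317) = 1968 + 14493853/317 = 15117709/317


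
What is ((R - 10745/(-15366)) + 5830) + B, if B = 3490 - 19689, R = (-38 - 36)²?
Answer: -75175093/15366 ≈ -4892.3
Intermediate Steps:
R = 5476 (R = (-74)² = 5476)
B = -16199
((R - 10745/(-15366)) + 5830) + B = ((5476 - 10745/(-15366)) + 5830) - 16199 = ((5476 - 10745*(-1/15366)) + 5830) - 16199 = ((5476 + 10745/15366) + 5830) - 16199 = (84154961/15366 + 5830) - 16199 = 173738741/15366 - 16199 = -75175093/15366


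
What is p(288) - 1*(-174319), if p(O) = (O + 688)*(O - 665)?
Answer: -193633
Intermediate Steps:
p(O) = (-665 + O)*(688 + O) (p(O) = (688 + O)*(-665 + O) = (-665 + O)*(688 + O))
p(288) - 1*(-174319) = (-457520 + 288**2 + 23*288) - 1*(-174319) = (-457520 + 82944 + 6624) + 174319 = -367952 + 174319 = -193633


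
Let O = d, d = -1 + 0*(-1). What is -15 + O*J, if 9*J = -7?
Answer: -128/9 ≈ -14.222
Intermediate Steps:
d = -1 (d = -1 + 0 = -1)
J = -7/9 (J = (1/9)*(-7) = -7/9 ≈ -0.77778)
O = -1
-15 + O*J = -15 - 1*(-7/9) = -15 + 7/9 = -128/9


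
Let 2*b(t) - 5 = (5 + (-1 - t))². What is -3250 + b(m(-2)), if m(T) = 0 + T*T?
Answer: -6495/2 ≈ -3247.5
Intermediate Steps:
m(T) = T² (m(T) = 0 + T² = T²)
b(t) = 5/2 + (4 - t)²/2 (b(t) = 5/2 + (5 + (-1 - t))²/2 = 5/2 + (4 - t)²/2)
-3250 + b(m(-2)) = -3250 + (5/2 + (-4 + (-2)²)²/2) = -3250 + (5/2 + (-4 + 4)²/2) = -3250 + (5/2 + (½)*0²) = -3250 + (5/2 + (½)*0) = -3250 + (5/2 + 0) = -3250 + 5/2 = -6495/2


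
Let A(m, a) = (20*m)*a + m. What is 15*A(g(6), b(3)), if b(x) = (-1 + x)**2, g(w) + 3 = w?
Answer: 3645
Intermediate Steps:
g(w) = -3 + w
A(m, a) = m + 20*a*m (A(m, a) = 20*a*m + m = m + 20*a*m)
15*A(g(6), b(3)) = 15*((-3 + 6)*(1 + 20*(-1 + 3)**2)) = 15*(3*(1 + 20*2**2)) = 15*(3*(1 + 20*4)) = 15*(3*(1 + 80)) = 15*(3*81) = 15*243 = 3645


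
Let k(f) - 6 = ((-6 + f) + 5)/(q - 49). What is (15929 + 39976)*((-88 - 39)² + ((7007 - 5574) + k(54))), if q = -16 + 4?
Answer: 59907518475/61 ≈ 9.8209e+8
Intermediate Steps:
q = -12
k(f) = 367/61 - f/61 (k(f) = 6 + ((-6 + f) + 5)/(-12 - 49) = 6 + (-1 + f)/(-61) = 6 + (-1 + f)*(-1/61) = 6 + (1/61 - f/61) = 367/61 - f/61)
(15929 + 39976)*((-88 - 39)² + ((7007 - 5574) + k(54))) = (15929 + 39976)*((-88 - 39)² + ((7007 - 5574) + (367/61 - 1/61*54))) = 55905*((-127)² + (1433 + (367/61 - 54/61))) = 55905*(16129 + (1433 + 313/61)) = 55905*(16129 + 87726/61) = 55905*(1071595/61) = 59907518475/61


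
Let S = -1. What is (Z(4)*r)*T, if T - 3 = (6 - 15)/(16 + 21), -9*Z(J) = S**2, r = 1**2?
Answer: -34/111 ≈ -0.30631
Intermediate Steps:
r = 1
Z(J) = -1/9 (Z(J) = -1/9*(-1)**2 = -1/9*1 = -1/9)
T = 102/37 (T = 3 + (6 - 15)/(16 + 21) = 3 - 9/37 = 102/37 ≈ 2.7568)
(Z(4)*r)*T = -1/9*1*(102/37) = -1/9*102/37 = -34/111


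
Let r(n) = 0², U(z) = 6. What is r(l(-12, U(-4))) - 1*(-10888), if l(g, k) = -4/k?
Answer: 10888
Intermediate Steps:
r(n) = 0
r(l(-12, U(-4))) - 1*(-10888) = 0 - 1*(-10888) = 0 + 10888 = 10888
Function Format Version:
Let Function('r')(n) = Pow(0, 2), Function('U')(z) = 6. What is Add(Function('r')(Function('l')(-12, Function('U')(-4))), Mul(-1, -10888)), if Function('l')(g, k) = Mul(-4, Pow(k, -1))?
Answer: 10888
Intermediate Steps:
Function('r')(n) = 0
Add(Function('r')(Function('l')(-12, Function('U')(-4))), Mul(-1, -10888)) = Add(0, Mul(-1, -10888)) = Add(0, 10888) = 10888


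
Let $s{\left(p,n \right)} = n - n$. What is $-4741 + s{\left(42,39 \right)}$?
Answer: $-4741$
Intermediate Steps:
$s{\left(p,n \right)} = 0$
$-4741 + s{\left(42,39 \right)} = -4741 + 0 = -4741$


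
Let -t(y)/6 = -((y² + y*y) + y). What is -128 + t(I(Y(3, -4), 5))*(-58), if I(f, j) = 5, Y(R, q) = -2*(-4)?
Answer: -19268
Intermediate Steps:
Y(R, q) = 8
t(y) = 6*y + 12*y² (t(y) = -(-6)*((y² + y*y) + y) = -(-6)*((y² + y²) + y) = -(-6)*(2*y² + y) = -(-6)*(y + 2*y²) = -6*(-y - 2*y²) = 6*y + 12*y²)
-128 + t(I(Y(3, -4), 5))*(-58) = -128 + (6*5*(1 + 2*5))*(-58) = -128 + (6*5*(1 + 10))*(-58) = -128 + (6*5*11)*(-58) = -128 + 330*(-58) = -128 - 19140 = -19268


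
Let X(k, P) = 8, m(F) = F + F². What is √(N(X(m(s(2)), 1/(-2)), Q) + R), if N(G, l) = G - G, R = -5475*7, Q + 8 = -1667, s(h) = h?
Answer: 5*I*√1533 ≈ 195.77*I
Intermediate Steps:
Q = -1675 (Q = -8 - 1667 = -1675)
R = -38325
N(G, l) = 0
√(N(X(m(s(2)), 1/(-2)), Q) + R) = √(0 - 38325) = √(-38325) = 5*I*√1533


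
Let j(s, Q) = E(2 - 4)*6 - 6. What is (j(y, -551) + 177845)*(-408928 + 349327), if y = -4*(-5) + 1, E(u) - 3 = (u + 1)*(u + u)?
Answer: -10601885481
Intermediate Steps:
E(u) = 3 + 2*u*(1 + u) (E(u) = 3 + (u + 1)*(u + u) = 3 + (1 + u)*(2*u) = 3 + 2*u*(1 + u))
y = 21 (y = 20 + 1 = 21)
j(s, Q) = 36 (j(s, Q) = (3 + 2*(2 - 4) + 2*(2 - 4)**2)*6 - 6 = (3 + 2*(-2) + 2*(-2)**2)*6 - 6 = (3 - 4 + 2*4)*6 - 6 = (3 - 4 + 8)*6 - 6 = 7*6 - 6 = 42 - 6 = 36)
(j(y, -551) + 177845)*(-408928 + 349327) = (36 + 177845)*(-408928 + 349327) = 177881*(-59601) = -10601885481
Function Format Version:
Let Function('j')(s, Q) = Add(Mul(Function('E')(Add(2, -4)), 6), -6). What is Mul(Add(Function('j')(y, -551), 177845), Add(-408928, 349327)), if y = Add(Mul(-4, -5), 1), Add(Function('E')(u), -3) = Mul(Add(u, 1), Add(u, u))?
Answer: -10601885481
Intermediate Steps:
Function('E')(u) = Add(3, Mul(2, u, Add(1, u))) (Function('E')(u) = Add(3, Mul(Add(u, 1), Add(u, u))) = Add(3, Mul(Add(1, u), Mul(2, u))) = Add(3, Mul(2, u, Add(1, u))))
y = 21 (y = Add(20, 1) = 21)
Function('j')(s, Q) = 36 (Function('j')(s, Q) = Add(Mul(Add(3, Mul(2, Add(2, -4)), Mul(2, Pow(Add(2, -4), 2))), 6), -6) = Add(Mul(Add(3, Mul(2, -2), Mul(2, Pow(-2, 2))), 6), -6) = Add(Mul(Add(3, -4, Mul(2, 4)), 6), -6) = Add(Mul(Add(3, -4, 8), 6), -6) = Add(Mul(7, 6), -6) = Add(42, -6) = 36)
Mul(Add(Function('j')(y, -551), 177845), Add(-408928, 349327)) = Mul(Add(36, 177845), Add(-408928, 349327)) = Mul(177881, -59601) = -10601885481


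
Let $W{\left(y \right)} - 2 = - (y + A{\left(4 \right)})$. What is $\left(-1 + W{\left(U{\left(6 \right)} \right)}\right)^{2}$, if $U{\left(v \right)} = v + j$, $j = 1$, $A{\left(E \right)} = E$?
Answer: $100$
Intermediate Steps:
$U{\left(v \right)} = 1 + v$ ($U{\left(v \right)} = v + 1 = 1 + v$)
$W{\left(y \right)} = -2 - y$ ($W{\left(y \right)} = 2 - \left(y + 4\right) = 2 - \left(4 + y\right) = -2 - y$)
$\left(-1 + W{\left(U{\left(6 \right)} \right)}\right)^{2} = \left(-1 - 9\right)^{2} = \left(-10\right)^{2} = 100$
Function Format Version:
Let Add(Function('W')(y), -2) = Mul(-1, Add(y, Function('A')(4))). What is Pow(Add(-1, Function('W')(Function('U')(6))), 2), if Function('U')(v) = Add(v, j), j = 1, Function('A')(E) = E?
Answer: 100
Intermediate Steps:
Function('U')(v) = Add(1, v) (Function('U')(v) = Add(v, 1) = Add(1, v))
Function('W')(y) = Add(-2, Mul(-1, y)) (Function('W')(y) = Add(2, Mul(-1, Add(y, 4))) = Add(2, Mul(-1, Add(4, y))) = Add(2, Add(-4, Mul(-1, y))) = Add(-2, Mul(-1, y)))
Pow(Add(-1, Function('W')(Function('U')(6))), 2) = Pow(Add(-1, Add(-2, Mul(-1, Add(1, 6)))), 2) = Pow(Add(-1, Add(-2, Mul(-1, 7))), 2) = Pow(Add(-1, Add(-2, -7)), 2) = Pow(Add(-1, -9), 2) = Pow(-10, 2) = 100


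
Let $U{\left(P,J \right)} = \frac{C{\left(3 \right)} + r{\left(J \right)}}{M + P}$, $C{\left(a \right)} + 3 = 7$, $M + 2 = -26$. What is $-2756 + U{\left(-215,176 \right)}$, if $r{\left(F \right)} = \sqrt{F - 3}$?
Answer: $- \frac{669712}{243} - \frac{\sqrt{173}}{243} \approx -2756.1$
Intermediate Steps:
$M = -28$ ($M = -2 - 26 = -28$)
$C{\left(a \right)} = 4$ ($C{\left(a \right)} = -3 + 7 = 4$)
$r{\left(F \right)} = \sqrt{-3 + F}$
$U{\left(P,J \right)} = \frac{4 + \sqrt{-3 + J}}{-28 + P}$
$-2756 + U{\left(-215,176 \right)} = -2756 + \frac{4 + \sqrt{-3 + 176}}{-28 - 215} = -2756 + \frac{4 + \sqrt{173}}{-243} = -2756 - \frac{4 + \sqrt{173}}{243} = -2756 - \left(\frac{4}{243} + \frac{\sqrt{173}}{243}\right) = - \frac{669712}{243} - \frac{\sqrt{173}}{243}$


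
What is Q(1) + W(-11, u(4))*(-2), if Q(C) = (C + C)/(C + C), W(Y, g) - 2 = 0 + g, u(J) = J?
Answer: -11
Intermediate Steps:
W(Y, g) = 2 + g (W(Y, g) = 2 + (0 + g) = 2 + g)
Q(C) = 1 (Q(C) = (2*C)/((2*C)) = (2*C)*(1/(2*C)) = 1)
Q(1) + W(-11, u(4))*(-2) = 1 + (2 + 4)*(-2) = 1 + 6*(-2) = 1 - 12 = -11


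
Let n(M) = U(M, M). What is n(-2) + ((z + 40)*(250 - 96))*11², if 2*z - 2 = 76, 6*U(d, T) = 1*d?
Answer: 4416257/3 ≈ 1.4721e+6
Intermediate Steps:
U(d, T) = d/6 (U(d, T) = (1*d)/6 = d/6)
n(M) = M/6
z = 39 (z = 1 + (½)*76 = 1 + 38 = 39)
n(-2) + ((z + 40)*(250 - 96))*11² = (⅙)*(-2) + ((39 + 40)*(250 - 96))*11² = -⅓ + (79*154)*121 = -⅓ + 12166*121 = -⅓ + 1472086 = 4416257/3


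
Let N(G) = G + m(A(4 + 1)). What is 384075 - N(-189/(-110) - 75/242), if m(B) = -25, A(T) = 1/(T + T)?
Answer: 232379648/605 ≈ 3.8410e+5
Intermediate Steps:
A(T) = 1/(2*T)
N(G) = -25 + G (N(G) = G - 25 = -25 + G)
384075 - N(-189/(-110) - 75/242) = 384075 - (-25 + (-189/(-110) - 75/242)) = 384075 - (-25 + (-189*(-1/110) - 75*1/242)) = 384075 - (-25 + (189/110 - 75/242)) = 384075 - (-25 + 852/605) = 384075 - 1*(-14273/605) = 384075 + 14273/605 = 232379648/605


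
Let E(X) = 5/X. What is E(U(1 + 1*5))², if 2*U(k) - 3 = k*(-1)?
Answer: 100/9 ≈ 11.111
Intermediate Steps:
U(k) = 3/2 - k/2 (U(k) = 3/2 + (k*(-1))/2 = 3/2 + (-k)/2 = 3/2 - k/2)
E(U(1 + 1*5))² = (5/(3/2 - (1 + 1*5)/2))² = (5/(3/2 - (1 + 5)/2))² = (5/(3/2 - ½*6))² = (5/(3/2 - 3))² = (5/(-3/2))² = (5*(-⅔))² = (-10/3)² = 100/9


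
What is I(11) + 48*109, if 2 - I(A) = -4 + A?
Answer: 5227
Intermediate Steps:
I(A) = 6 - A (I(A) = 2 - (-4 + A) = 2 + (4 - A) = 6 - A)
I(11) + 48*109 = (6 - 1*11) + 48*109 = (6 - 11) + 5232 = -5 + 5232 = 5227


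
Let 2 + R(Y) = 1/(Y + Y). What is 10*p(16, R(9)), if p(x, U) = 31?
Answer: 310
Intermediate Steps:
R(Y) = -2 + 1/(2*Y) (R(Y) = -2 + 1/(Y + Y) = -2 + 1/(2*Y))
10*p(16, R(9)) = 10*31 = 310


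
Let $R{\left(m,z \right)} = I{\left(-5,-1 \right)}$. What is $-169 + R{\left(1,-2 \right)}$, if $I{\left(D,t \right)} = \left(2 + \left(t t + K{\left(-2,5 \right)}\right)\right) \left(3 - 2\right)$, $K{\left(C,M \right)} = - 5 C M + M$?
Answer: $-111$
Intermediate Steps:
$K{\left(C,M \right)} = M - 5 C M$ ($K{\left(C,M \right)} = - 5 C M + M = M - 5 C M$)
$I{\left(D,t \right)} = 57 + t^{2}$ ($I{\left(D,t \right)} = \left(2 + \left(t t + 5 \left(1 - -10\right)\right)\right) \left(3 - 2\right) = \left(2 + \left(t^{2} + 5 \left(1 + 10\right)\right)\right) 1 = \left(2 + \left(t^{2} + 5 \cdot 11\right)\right) 1 = \left(2 + \left(t^{2} + 55\right)\right) 1 = \left(2 + \left(55 + t^{2}\right)\right) 1 = \left(57 + t^{2}\right) 1 = 57 + t^{2}$)
$R{\left(m,z \right)} = 58$ ($R{\left(m,z \right)} = 57 + \left(-1\right)^{2} = 57 + 1 = 58$)
$-169 + R{\left(1,-2 \right)} = -169 + 58 = -111$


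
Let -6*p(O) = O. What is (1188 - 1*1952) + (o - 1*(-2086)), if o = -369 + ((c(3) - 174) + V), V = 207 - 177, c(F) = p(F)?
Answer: 1617/2 ≈ 808.50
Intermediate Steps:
p(O) = -O/6
c(F) = -F/6
V = 30
o = -1027/2 (o = -369 + ((-⅙*3 - 174) + 30) = -369 + ((-½ - 174) + 30) = -369 + (-349/2 + 30) = -369 - 289/2 = -1027/2 ≈ -513.50)
(1188 - 1*1952) + (o - 1*(-2086)) = (1188 - 1*1952) + (-1027/2 - 1*(-2086)) = (1188 - 1952) + (-1027/2 + 2086) = -764 + 3145/2 = 1617/2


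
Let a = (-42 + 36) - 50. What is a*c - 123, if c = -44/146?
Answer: -7747/73 ≈ -106.12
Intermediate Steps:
a = -56 (a = -6 - 50 = -56)
c = -22/73 (c = -44*1/146 = -22/73 ≈ -0.30137)
a*c - 123 = -56*(-22/73) - 123 = 1232/73 - 123 = -7747/73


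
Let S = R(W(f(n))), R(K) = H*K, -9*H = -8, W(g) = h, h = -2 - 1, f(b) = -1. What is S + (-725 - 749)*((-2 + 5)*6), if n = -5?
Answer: -79604/3 ≈ -26535.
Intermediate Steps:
h = -3
W(g) = -3
H = 8/9 (H = -⅑*(-8) = 8/9 ≈ 0.88889)
R(K) = 8*K/9
S = -8/3 (S = (8/9)*(-3) = -8/3 ≈ -2.6667)
S + (-725 - 749)*((-2 + 5)*6) = -8/3 + (-725 - 749)*((-2 + 5)*6) = -8/3 - 4422*6 = -8/3 - 1474*18 = -8/3 - 26532 = -79604/3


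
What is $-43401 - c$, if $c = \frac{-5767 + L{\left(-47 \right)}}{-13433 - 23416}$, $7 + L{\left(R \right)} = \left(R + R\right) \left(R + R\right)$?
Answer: $- \frac{1599280387}{36849} \approx -43401.0$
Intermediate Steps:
$L{\left(R \right)} = -7 + 4 R^{2}$ ($L{\left(R \right)} = -7 + \left(R + R\right) \left(R + R\right) = -7 + 2 R 2 R = -7 + 4 R^{2}$)
$c = - \frac{3062}{36849}$ ($c = \frac{-5767 - \left(7 - 4 \left(-47\right)^{2}\right)}{-13433 - 23416} = \frac{-5767 + \left(-7 + 4 \cdot 2209\right)}{-36849} = \left(-5767 + \left(-7 + 8836\right)\right) \left(- \frac{1}{36849}\right) = \left(-5767 + 8829\right) \left(- \frac{1}{36849}\right) = 3062 \left(- \frac{1}{36849}\right) = - \frac{3062}{36849} \approx -0.083096$)
$-43401 - c = -43401 - - \frac{3062}{36849} = -43401 + \frac{3062}{36849} = - \frac{1599280387}{36849}$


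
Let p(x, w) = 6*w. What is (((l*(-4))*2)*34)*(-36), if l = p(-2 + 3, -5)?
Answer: -293760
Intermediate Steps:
l = -30 (l = 6*(-5) = -30)
(((l*(-4))*2)*34)*(-36) = ((-30*(-4)*2)*34)*(-36) = ((120*2)*34)*(-36) = (240*34)*(-36) = 8160*(-36) = -293760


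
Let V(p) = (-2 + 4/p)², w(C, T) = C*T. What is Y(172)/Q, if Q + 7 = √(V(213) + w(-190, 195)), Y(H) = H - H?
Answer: 0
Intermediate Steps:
Y(H) = 0
Q = -7 + I*√1680743366/213 (Q = -7 + √(4*(-2 + 213)²/213² - 190*195) = -7 + √(4*(1/45369)*211² - 37050) = -7 + √(4*(1/45369)*44521 - 37050) = -7 + √(178084/45369 - 37050) = -7 + √(-1680743366/45369) = -7 + I*√1680743366/213 ≈ -7.0 + 192.47*I)
Y(172)/Q = 0/(-7 + I*√1680743366/213) = 0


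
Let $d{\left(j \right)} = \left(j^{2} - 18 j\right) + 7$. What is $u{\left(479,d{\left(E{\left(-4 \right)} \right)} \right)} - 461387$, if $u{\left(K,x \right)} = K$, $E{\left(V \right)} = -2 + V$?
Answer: $-460908$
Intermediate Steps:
$d{\left(j \right)} = 7 + j^{2} - 18 j$
$u{\left(479,d{\left(E{\left(-4 \right)} \right)} \right)} - 461387 = 479 - 461387 = -460908$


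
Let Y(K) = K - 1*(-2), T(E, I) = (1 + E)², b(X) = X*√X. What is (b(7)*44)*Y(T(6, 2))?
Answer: 15708*√7 ≈ 41559.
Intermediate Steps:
b(X) = X^(3/2)
Y(K) = 2 + K (Y(K) = K + 2 = 2 + K)
(b(7)*44)*Y(T(6, 2)) = (7^(3/2)*44)*(2 + (1 + 6)²) = ((7*√7)*44)*(2 + 7²) = (308*√7)*(2 + 49) = (308*√7)*51 = 15708*√7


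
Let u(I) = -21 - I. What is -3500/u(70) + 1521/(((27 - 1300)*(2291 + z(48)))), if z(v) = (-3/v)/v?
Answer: 1119898289836/29117750363 ≈ 38.461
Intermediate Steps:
z(v) = -3/v²
-3500/u(70) + 1521/(((27 - 1300)*(2291 + z(48)))) = -3500/(-21 - 1*70) + 1521/(((27 - 1300)*(2291 - 3/48²))) = -3500/(-21 - 70) + 1521/((-1273*(2291 - 3*1/2304))) = -3500/(-91) + 1521/((-1273*(2291 - 1/768))) = -3500*(-1/91) + 1521/((-1273*1759487/768)) = 500/13 + 1521/(-2239826951/768) = 500/13 + 1521*(-768/2239826951) = 500/13 - 1168128/2239826951 = 1119898289836/29117750363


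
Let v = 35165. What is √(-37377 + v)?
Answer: 2*I*√553 ≈ 47.032*I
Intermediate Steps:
√(-37377 + v) = √(-37377 + 35165) = √(-2212) = 2*I*√553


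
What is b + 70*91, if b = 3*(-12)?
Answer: 6334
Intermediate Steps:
b = -36
b + 70*91 = -36 + 70*91 = -36 + 6370 = 6334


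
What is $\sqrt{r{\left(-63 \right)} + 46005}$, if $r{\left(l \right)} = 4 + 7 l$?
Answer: $16 \sqrt{178} \approx 213.47$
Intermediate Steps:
$\sqrt{r{\left(-63 \right)} + 46005} = \sqrt{\left(4 + 7 \left(-63\right)\right) + 46005} = \sqrt{\left(4 - 441\right) + 46005} = \sqrt{-437 + 46005} = \sqrt{45568} = 16 \sqrt{178}$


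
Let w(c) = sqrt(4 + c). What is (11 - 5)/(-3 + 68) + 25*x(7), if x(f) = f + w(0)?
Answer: 14631/65 ≈ 225.09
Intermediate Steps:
x(f) = 2 + f (x(f) = f + sqrt(4 + 0) = f + sqrt(4) = f + 2 = 2 + f)
(11 - 5)/(-3 + 68) + 25*x(7) = (11 - 5)/(-3 + 68) + 25*(2 + 7) = 6/65 + 25*9 = 6*(1/65) + 225 = 6/65 + 225 = 14631/65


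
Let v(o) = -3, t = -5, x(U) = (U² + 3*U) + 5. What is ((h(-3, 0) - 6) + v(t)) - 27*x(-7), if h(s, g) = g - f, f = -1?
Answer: -899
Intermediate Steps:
x(U) = 5 + U² + 3*U
h(s, g) = 1 + g (h(s, g) = g - 1*(-1) = g + 1 = 1 + g)
((h(-3, 0) - 6) + v(t)) - 27*x(-7) = (((1 + 0) - 6) - 3) - 27*(5 + (-7)² + 3*(-7)) = ((1 - 6) - 3) - 27*(5 + 49 - 21) = (-5 - 3) - 27*33 = -8 - 891 = -899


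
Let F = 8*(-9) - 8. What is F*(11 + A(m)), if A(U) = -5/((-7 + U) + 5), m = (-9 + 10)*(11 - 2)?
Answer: -5760/7 ≈ -822.86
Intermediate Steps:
m = 9 (m = 1*9 = 9)
A(U) = -5/(-2 + U)
F = -80 (F = -72 - 8 = -80)
F*(11 + A(m)) = -80*(11 - 5/(-2 + 9)) = -80*(11 - 5/7) = -80*72/7 = -5760/7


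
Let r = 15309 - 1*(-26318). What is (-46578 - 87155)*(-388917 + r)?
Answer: 46444133570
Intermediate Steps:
r = 41627 (r = 15309 + 26318 = 41627)
(-46578 - 87155)*(-388917 + r) = (-46578 - 87155)*(-388917 + 41627) = -133733*(-347290) = 46444133570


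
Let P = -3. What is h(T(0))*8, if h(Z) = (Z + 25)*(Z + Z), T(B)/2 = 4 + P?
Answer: 864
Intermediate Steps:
T(B) = 2 (T(B) = 2*(4 - 3) = 2*1 = 2)
h(Z) = 2*Z*(25 + Z) (h(Z) = (25 + Z)*(2*Z) = 2*Z*(25 + Z))
h(T(0))*8 = (2*2*(25 + 2))*8 = (2*2*27)*8 = 108*8 = 864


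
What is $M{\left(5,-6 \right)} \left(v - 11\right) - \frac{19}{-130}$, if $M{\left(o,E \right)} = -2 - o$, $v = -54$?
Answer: $\frac{59169}{130} \approx 455.15$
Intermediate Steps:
$M{\left(5,-6 \right)} \left(v - 11\right) - \frac{19}{-130} = \left(-2 - 5\right) \left(-54 - 11\right) - \frac{19}{-130} = \left(-2 - 5\right) \left(-65\right) - - \frac{19}{130} = \left(-7\right) \left(-65\right) + \frac{19}{130} = 455 + \frac{19}{130} = \frac{59169}{130}$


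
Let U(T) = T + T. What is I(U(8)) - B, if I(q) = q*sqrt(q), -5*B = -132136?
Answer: -131816/5 ≈ -26363.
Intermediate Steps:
U(T) = 2*T
B = 132136/5 (B = -1/5*(-132136) = 132136/5 ≈ 26427.)
I(q) = q**(3/2)
I(U(8)) - B = (2*8)**(3/2) - 1*132136/5 = 16**(3/2) - 132136/5 = 64 - 132136/5 = -131816/5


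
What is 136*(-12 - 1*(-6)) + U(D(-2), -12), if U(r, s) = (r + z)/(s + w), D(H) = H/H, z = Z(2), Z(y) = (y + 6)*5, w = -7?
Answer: -15545/19 ≈ -818.16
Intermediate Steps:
Z(y) = 30 + 5*y (Z(y) = (6 + y)*5 = 30 + 5*y)
z = 40 (z = 30 + 5*2 = 30 + 10 = 40)
D(H) = 1
U(r, s) = (40 + r)/(-7 + s) (U(r, s) = (r + 40)/(s - 7) = (40 + r)/(-7 + s))
136*(-12 - 1*(-6)) + U(D(-2), -12) = 136*(-12 - 1*(-6)) + (40 + 1)/(-7 - 12) = 136*(-12 + 6) + 41/(-19) = 136*(-6) - 1/19*41 = -816 - 41/19 = -15545/19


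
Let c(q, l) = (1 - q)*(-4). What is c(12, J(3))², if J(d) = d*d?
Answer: 1936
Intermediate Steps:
J(d) = d²
c(q, l) = -4 + 4*q
c(12, J(3))² = (-4 + 4*12)² = (-4 + 48)² = 44² = 1936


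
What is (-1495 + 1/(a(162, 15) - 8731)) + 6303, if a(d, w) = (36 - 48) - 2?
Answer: 42045959/8745 ≈ 4808.0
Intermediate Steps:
a(d, w) = -14 (a(d, w) = -12 - 2 = -14)
(-1495 + 1/(a(162, 15) - 8731)) + 6303 = (-1495 + 1/(-14 - 8731)) + 6303 = (-1495 + 1/(-8745)) + 6303 = (-1495 - 1/8745) + 6303 = -13073776/8745 + 6303 = 42045959/8745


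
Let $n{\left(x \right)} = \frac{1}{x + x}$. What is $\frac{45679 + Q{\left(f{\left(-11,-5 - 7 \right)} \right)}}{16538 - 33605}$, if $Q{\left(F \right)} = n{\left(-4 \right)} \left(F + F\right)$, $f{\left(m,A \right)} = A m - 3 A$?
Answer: $- \frac{45637}{17067} \approx -2.674$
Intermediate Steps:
$n{\left(x \right)} = \frac{1}{2 x}$
$f{\left(m,A \right)} = - 3 A + A m$
$Q{\left(F \right)} = - \frac{F}{4}$ ($Q{\left(F \right)} = \frac{1}{2 \left(-4\right)} \left(F + F\right) = \frac{1}{2} \left(- \frac{1}{4}\right) 2 F = - \frac{2 F}{8} = - \frac{F}{4}$)
$\frac{45679 + Q{\left(f{\left(-11,-5 - 7 \right)} \right)}}{16538 - 33605} = \frac{45679 - \frac{\left(-5 - 7\right) \left(-3 - 11\right)}{4}}{16538 - 33605} = \frac{45679 - \frac{\left(-12\right) \left(-14\right)}{4}}{-17067} = \left(45679 - 42\right) \left(- \frac{1}{17067}\right) = 45637 \left(- \frac{1}{17067}\right) = - \frac{45637}{17067}$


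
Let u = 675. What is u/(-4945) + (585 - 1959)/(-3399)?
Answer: 300007/1120537 ≈ 0.26774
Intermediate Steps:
u/(-4945) + (585 - 1959)/(-3399) = 675/(-4945) + (585 - 1959)/(-3399) = 675*(-1/4945) - 1374*(-1/3399) = -135/989 + 458/1133 = 300007/1120537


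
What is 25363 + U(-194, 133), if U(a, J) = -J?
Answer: 25230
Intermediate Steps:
25363 + U(-194, 133) = 25363 - 1*133 = 25363 - 133 = 25230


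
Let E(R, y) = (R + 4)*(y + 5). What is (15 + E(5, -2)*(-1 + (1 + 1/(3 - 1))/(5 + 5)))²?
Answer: 25281/400 ≈ 63.203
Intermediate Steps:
E(R, y) = (4 + R)*(5 + y)
(15 + E(5, -2)*(-1 + (1 + 1/(3 - 1))/(5 + 5)))² = (15 + (20 + 4*(-2) + 5*5 + 5*(-2))*(-1 + (1 + 1/(3 - 1))/(5 + 5)))² = (15 + (20 - 8 + 25 - 10)*(-1 + (1 + 1/2)/10))² = (15 + 27*(-1 + (1 + ½)*(⅒)))² = (15 + 27*(-1 + (3/2)*(⅒)))² = (15 + 27*(-1 + 3/20))² = (15 + 27*(-17/20))² = (15 - 459/20)² = (-159/20)² = 25281/400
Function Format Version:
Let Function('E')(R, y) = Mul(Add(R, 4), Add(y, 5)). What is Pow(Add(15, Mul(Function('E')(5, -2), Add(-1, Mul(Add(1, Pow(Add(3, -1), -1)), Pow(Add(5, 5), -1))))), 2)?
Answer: Rational(25281, 400) ≈ 63.203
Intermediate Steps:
Function('E')(R, y) = Mul(Add(4, R), Add(5, y))
Pow(Add(15, Mul(Function('E')(5, -2), Add(-1, Mul(Add(1, Pow(Add(3, -1), -1)), Pow(Add(5, 5), -1))))), 2) = Pow(Add(15, Mul(Add(20, Mul(4, -2), Mul(5, 5), Mul(5, -2)), Add(-1, Mul(Add(1, Pow(Add(3, -1), -1)), Pow(Add(5, 5), -1))))), 2) = Pow(Add(15, Mul(Add(20, -8, 25, -10), Add(-1, Mul(Add(1, Pow(2, -1)), Pow(10, -1))))), 2) = Pow(Add(15, Mul(27, Add(-1, Mul(Add(1, Rational(1, 2)), Rational(1, 10))))), 2) = Pow(Add(15, Mul(27, Add(-1, Mul(Rational(3, 2), Rational(1, 10))))), 2) = Pow(Add(15, Mul(27, Add(-1, Rational(3, 20)))), 2) = Pow(Add(15, Mul(27, Rational(-17, 20))), 2) = Pow(Add(15, Rational(-459, 20)), 2) = Pow(Rational(-159, 20), 2) = Rational(25281, 400)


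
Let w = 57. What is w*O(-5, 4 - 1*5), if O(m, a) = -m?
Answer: 285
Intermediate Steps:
w*O(-5, 4 - 1*5) = 57*(-1*(-5)) = 57*5 = 285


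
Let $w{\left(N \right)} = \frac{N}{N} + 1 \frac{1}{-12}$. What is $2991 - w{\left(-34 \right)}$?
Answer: $\frac{35881}{12} \approx 2990.1$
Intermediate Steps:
$w{\left(N \right)} = \frac{11}{12}$ ($w{\left(N \right)} = 1 + 1 \left(- \frac{1}{12}\right) = 1 - \frac{1}{12} = \frac{11}{12}$)
$2991 - w{\left(-34 \right)} = 2991 - \frac{11}{12} = \frac{35881}{12}$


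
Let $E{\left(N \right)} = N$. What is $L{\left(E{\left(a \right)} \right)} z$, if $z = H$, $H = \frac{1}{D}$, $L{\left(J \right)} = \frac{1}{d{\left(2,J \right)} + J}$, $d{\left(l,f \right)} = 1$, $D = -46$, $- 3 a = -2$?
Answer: $- \frac{3}{230} \approx -0.013043$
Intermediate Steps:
$a = \frac{2}{3}$ ($a = \left(- \frac{1}{3}\right) \left(-2\right) = \frac{2}{3} \approx 0.66667$)
$L{\left(J \right)} = \frac{1}{1 + J}$
$H = - \frac{1}{46}$ ($H = \frac{1}{-46} = - \frac{1}{46} \approx -0.021739$)
$z = - \frac{1}{46} \approx -0.021739$
$L{\left(E{\left(a \right)} \right)} z = \frac{1}{1 + \frac{2}{3}} \left(- \frac{1}{46}\right) = \frac{1}{\frac{5}{3}} \left(- \frac{1}{46}\right) = \frac{3}{5} \left(- \frac{1}{46}\right) = - \frac{3}{230}$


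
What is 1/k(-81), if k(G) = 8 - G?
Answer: 1/89 ≈ 0.011236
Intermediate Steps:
1/k(-81) = 1/(8 - 1*(-81)) = 1/(8 + 81) = 1/89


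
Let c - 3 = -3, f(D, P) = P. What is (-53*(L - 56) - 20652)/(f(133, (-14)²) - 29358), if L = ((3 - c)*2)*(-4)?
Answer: 8206/14581 ≈ 0.56279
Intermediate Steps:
c = 0 (c = 3 - 3 = 0)
L = -24 (L = ((3 - 1*0)*2)*(-4) = ((3 + 0)*2)*(-4) = (3*2)*(-4) = 6*(-4) = -24)
(-53*(L - 56) - 20652)/(f(133, (-14)²) - 29358) = (-53*(-24 - 56) - 20652)/((-14)² - 29358) = (-53*(-80) - 20652)/(196 - 29358) = (4240 - 20652)/(-29162) = -16412*(-1/29162) = 8206/14581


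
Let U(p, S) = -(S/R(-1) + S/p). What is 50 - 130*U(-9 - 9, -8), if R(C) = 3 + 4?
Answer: -2570/63 ≈ -40.794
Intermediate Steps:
R(C) = 7
U(p, S) = -S/7 - S/p (U(p, S) = -(S/7 + S/p) = -S/7 - S/p)
50 - 130*U(-9 - 9, -8) = 50 - 130*(-⅐*(-8) - 1*(-8)/(-9 - 9)) = 50 - 130*(8/7 - 1*(-8)/(-18)) = 50 - 130*(8/7 - 1*(-8)*(-1/18)) = 50 - 130*(8/7 - 4/9) = 50 - 130*44/63 = 50 - 5720/63 = -2570/63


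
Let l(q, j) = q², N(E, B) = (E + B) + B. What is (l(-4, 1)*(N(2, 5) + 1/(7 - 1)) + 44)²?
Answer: 512656/9 ≈ 56962.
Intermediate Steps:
N(E, B) = E + 2*B (N(E, B) = (B + E) + B = E + 2*B)
(l(-4, 1)*(N(2, 5) + 1/(7 - 1)) + 44)² = ((-4)²*((2 + 2*5) + 1/(7 - 1)) + 44)² = (16*((2 + 10) + 1/6) + 44)² = (16*(12 + ⅙) + 44)² = (16*(73/6) + 44)² = (584/3 + 44)² = (716/3)² = 512656/9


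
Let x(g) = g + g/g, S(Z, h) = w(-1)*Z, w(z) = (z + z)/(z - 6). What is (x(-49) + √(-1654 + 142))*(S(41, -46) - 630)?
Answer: 207744/7 - 25968*I*√42/7 ≈ 29678.0 - 24042.0*I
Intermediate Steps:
w(z) = 2*z/(-6 + z) (w(z) = (2*z)/(-6 + z) = 2*z/(-6 + z))
S(Z, h) = 2*Z/7 (S(Z, h) = (2*(-1)/(-6 - 1))*Z = (2*(-1)/(-7))*Z = (2*(-1)*(-⅐))*Z = 2*Z/7)
x(g) = 1 + g (x(g) = g + 1 = 1 + g)
(x(-49) + √(-1654 + 142))*(S(41, -46) - 630) = ((1 - 49) + √(-1654 + 142))*((2/7)*41 - 630) = (-48 + √(-1512))*(82/7 - 630) = (-48 + 6*I*√42)*(-4328/7) = 207744/7 - 25968*I*√42/7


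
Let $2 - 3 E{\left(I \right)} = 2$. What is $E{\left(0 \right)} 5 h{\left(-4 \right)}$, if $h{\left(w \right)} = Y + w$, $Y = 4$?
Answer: $0$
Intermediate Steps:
$E{\left(I \right)} = 0$ ($E{\left(I \right)} = \frac{2}{3} - \frac{2}{3} = 0$)
$h{\left(w \right)} = 4 + w$
$E{\left(0 \right)} 5 h{\left(-4 \right)} = 0 \cdot 5 \left(4 - 4\right) = 0 \cdot 0 = 0$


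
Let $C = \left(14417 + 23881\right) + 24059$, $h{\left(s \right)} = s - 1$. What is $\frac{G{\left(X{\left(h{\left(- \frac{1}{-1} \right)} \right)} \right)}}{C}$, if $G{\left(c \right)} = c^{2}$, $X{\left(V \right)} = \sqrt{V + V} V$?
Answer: $0$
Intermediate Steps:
$h{\left(s \right)} = -1 + s$
$C = 62357$ ($C = 38298 + 24059 = 62357$)
$X{\left(V \right)} = \sqrt{2} V^{\frac{3}{2}}$ ($X{\left(V \right)} = \sqrt{2 V} V = \sqrt{2} \sqrt{V} V = \sqrt{2} V^{\frac{3}{2}}$)
$\frac{G{\left(X{\left(h{\left(- \frac{1}{-1} \right)} \right)} \right)}}{C} = \frac{\left(\sqrt{2} \left(-1 - \frac{1}{-1}\right)^{\frac{3}{2}}\right)^{2}}{62357} = \left(\sqrt{2} \left(-1 - -1\right)^{\frac{3}{2}}\right)^{2} \cdot \frac{1}{62357} = \left(\sqrt{2} \left(-1 + 1\right)^{\frac{3}{2}}\right)^{2} \cdot \frac{1}{62357} = \left(\sqrt{2} \cdot 0^{\frac{3}{2}}\right)^{2} \cdot \frac{1}{62357} = \left(\sqrt{2} \cdot 0\right)^{2} \cdot \frac{1}{62357} = 0^{2} \cdot \frac{1}{62357} = 0 \cdot \frac{1}{62357} = 0$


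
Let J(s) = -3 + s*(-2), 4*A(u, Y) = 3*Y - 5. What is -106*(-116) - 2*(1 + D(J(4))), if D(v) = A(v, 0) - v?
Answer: 24549/2 ≈ 12275.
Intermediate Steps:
A(u, Y) = -5/4 + 3*Y/4 (A(u, Y) = (3*Y - 5)/4 = (-5 + 3*Y)/4 = -5/4 + 3*Y/4)
J(s) = -3 - 2*s
D(v) = -5/4 - v (D(v) = (-5/4 + (¾)*0) - v = (-5/4 + 0) - v = -5/4 - v)
-106*(-116) - 2*(1 + D(J(4))) = -106*(-116) - 2*(1 + (-5/4 - (-3 - 2*4))) = 12296 - 2*(1 + (-5/4 - (-3 - 8))) = 12296 - 2*(1 + (-5/4 - 1*(-11))) = 12296 - 2*(1 + (-5/4 + 11)) = 12296 - 2*(1 + 39/4) = 12296 - 2*43/4 = 12296 - 43/2 = 24549/2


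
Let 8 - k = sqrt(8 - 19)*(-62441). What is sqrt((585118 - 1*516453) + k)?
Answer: sqrt(68673 + 62441*I*sqrt(11)) ≈ 378.72 + 273.41*I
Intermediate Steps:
k = 8 + 62441*I*sqrt(11) (k = 8 - sqrt(8 - 19)*(-62441) = 8 - sqrt(-11)*(-62441) = 8 - I*sqrt(11)*(-62441) = 8 - (-62441)*I*sqrt(11) = 8 + 62441*I*sqrt(11) ≈ 8.0 + 2.0709e+5*I)
sqrt((585118 - 1*516453) + k) = sqrt((585118 - 1*516453) + (8 + 62441*I*sqrt(11))) = sqrt((585118 - 516453) + (8 + 62441*I*sqrt(11))) = sqrt(68665 + (8 + 62441*I*sqrt(11))) = sqrt(68673 + 62441*I*sqrt(11))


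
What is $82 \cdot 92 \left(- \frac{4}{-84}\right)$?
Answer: $\frac{7544}{21} \approx 359.24$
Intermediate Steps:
$82 \cdot 92 \left(- \frac{4}{-84}\right) = 7544 \left(\left(-4\right) \left(- \frac{1}{84}\right)\right) = 7544 \cdot \frac{1}{21} = \frac{7544}{21}$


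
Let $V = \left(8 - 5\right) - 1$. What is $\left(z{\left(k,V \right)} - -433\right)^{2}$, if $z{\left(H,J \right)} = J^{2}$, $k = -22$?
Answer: $190969$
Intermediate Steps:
$V = 2$ ($V = 3 - 1 = 2$)
$\left(z{\left(k,V \right)} - -433\right)^{2} = \left(2^{2} - -433\right)^{2} = \left(4 + 433\right)^{2} = 437^{2} = 190969$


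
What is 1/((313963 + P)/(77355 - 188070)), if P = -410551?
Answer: 36905/32196 ≈ 1.1463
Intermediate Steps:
1/((313963 + P)/(77355 - 188070)) = 1/((313963 - 410551)/(77355 - 188070)) = 1/(-96588/(-110715)) = 1/(-96588*(-1/110715)) = 1/(32196/36905) = 36905/32196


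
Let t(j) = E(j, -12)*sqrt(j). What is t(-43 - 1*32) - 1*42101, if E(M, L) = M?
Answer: -42101 - 375*I*sqrt(3) ≈ -42101.0 - 649.52*I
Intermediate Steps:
t(j) = j**(3/2) (t(j) = j*sqrt(j) = j**(3/2))
t(-43 - 1*32) - 1*42101 = (-43 - 1*32)**(3/2) - 1*42101 = (-43 - 32)**(3/2) - 42101 = (-75)**(3/2) - 42101 = -375*I*sqrt(3) - 42101 = -42101 - 375*I*sqrt(3)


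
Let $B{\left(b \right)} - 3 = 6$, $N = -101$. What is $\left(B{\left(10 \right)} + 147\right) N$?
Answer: $-15756$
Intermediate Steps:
$B{\left(b \right)} = 9$ ($B{\left(b \right)} = 3 + 6 = 9$)
$\left(B{\left(10 \right)} + 147\right) N = \left(9 + 147\right) \left(-101\right) = 156 \left(-101\right) = -15756$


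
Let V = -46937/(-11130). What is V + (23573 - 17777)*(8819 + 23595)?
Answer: 2091010331657/11130 ≈ 1.8787e+8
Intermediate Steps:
V = 46937/11130 (V = -46937*(-1/11130) = 46937/11130 ≈ 4.2172)
V + (23573 - 17777)*(8819 + 23595) = 46937/11130 + (23573 - 17777)*(8819 + 23595) = 46937/11130 + 5796*32414 = 46937/11130 + 187871544 = 2091010331657/11130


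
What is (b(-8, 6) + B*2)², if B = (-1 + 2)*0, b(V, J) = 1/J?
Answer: 1/36 ≈ 0.027778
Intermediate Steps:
B = 0 (B = 1*0 = 0)
(b(-8, 6) + B*2)² = (1/6 + 0*2)² = (⅙ + 0)² = (⅙)² = 1/36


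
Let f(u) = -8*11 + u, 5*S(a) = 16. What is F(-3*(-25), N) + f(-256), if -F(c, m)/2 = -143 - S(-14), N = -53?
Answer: -258/5 ≈ -51.600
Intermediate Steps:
S(a) = 16/5 (S(a) = (⅕)*16 = 16/5)
f(u) = -88 + u
F(c, m) = 1462/5 (F(c, m) = -2*(-143 - 1*16/5) = -2*(-143 - 16/5) = -2*(-731/5) = 1462/5)
F(-3*(-25), N) + f(-256) = 1462/5 + (-88 - 256) = 1462/5 - 344 = -258/5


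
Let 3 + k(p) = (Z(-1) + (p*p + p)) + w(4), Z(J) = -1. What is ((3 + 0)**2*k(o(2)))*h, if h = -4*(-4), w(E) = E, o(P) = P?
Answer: 864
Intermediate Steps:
h = 16
k(p) = p + p**2 (k(p) = -3 + ((-1 + (p*p + p)) + 4) = -3 + ((-1 + (p**2 + p)) + 4) = -3 + ((-1 + (p + p**2)) + 4) = -3 + ((-1 + p + p**2) + 4) = -3 + (3 + p + p**2) = p + p**2)
((3 + 0)**2*k(o(2)))*h = ((3 + 0)**2*(2*(1 + 2)))*16 = (3**2*(2*3))*16 = (9*6)*16 = 54*16 = 864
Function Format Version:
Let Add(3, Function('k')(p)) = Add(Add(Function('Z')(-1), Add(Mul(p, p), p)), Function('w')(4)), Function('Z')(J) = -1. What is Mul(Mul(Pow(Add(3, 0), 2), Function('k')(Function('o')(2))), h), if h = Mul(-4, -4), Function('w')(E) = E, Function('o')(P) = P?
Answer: 864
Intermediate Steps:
h = 16
Function('k')(p) = Add(p, Pow(p, 2)) (Function('k')(p) = Add(-3, Add(Add(-1, Add(Mul(p, p), p)), 4)) = Add(-3, Add(Add(-1, Add(Pow(p, 2), p)), 4)) = Add(-3, Add(Add(-1, Add(p, Pow(p, 2))), 4)) = Add(-3, Add(Add(-1, p, Pow(p, 2)), 4)) = Add(-3, Add(3, p, Pow(p, 2))) = Add(p, Pow(p, 2)))
Mul(Mul(Pow(Add(3, 0), 2), Function('k')(Function('o')(2))), h) = Mul(Mul(Pow(Add(3, 0), 2), Mul(2, Add(1, 2))), 16) = Mul(Mul(Pow(3, 2), Mul(2, 3)), 16) = Mul(Mul(9, 6), 16) = Mul(54, 16) = 864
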